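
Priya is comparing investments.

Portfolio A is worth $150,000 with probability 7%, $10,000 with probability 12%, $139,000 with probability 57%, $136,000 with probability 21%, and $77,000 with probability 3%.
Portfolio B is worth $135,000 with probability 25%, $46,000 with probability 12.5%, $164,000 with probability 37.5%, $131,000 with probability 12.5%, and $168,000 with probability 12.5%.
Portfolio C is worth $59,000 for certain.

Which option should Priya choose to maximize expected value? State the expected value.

Portfolio A = 0.07 × 150000 + 0.12 × 10000 + 0.57 × 139000 + 0.21 × 136000 + 0.03 × 77000 = 10500 + 1200 + 79230 + 28560 + 2310 = 121800
Portfolio B = 0.25 × 135000 + 0.125 × 46000 + 0.375 × 164000 + 0.125 × 131000 + 0.125 × 168000 = 33750 + 5750 + 61500 + 16375 + 21000 = 138375
Portfolio C: 59000 (certain)

Portfolio B ($138,375)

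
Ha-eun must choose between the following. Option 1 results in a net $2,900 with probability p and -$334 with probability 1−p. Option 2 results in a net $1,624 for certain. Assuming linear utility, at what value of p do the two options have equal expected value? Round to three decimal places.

p·2900 + (1−p)·(-334) = 1624
3234p − 334 = 1624
p = (1624 + 334) / 3234

p = 0.605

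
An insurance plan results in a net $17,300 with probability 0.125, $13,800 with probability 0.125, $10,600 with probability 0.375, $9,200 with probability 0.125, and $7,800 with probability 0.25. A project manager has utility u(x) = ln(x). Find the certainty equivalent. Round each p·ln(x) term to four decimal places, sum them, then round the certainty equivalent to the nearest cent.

$10,598.84

E[u] = 0.125·ln(17300) + 0.125·ln(13800) + 0.375·ln(10600) + 0.125·ln(9200) + 0.25·ln(7800) = 1.2198 + 1.1916 + 3.4757 + 1.1409 + 2.2405 = 9.2685
CE = e^9.2685 ≈ 10598.84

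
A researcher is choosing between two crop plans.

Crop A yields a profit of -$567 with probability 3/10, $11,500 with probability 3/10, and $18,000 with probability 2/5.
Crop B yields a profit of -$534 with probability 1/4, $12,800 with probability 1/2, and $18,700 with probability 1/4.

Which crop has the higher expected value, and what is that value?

Crop B ($10,941.50)

Crop A = 3/10 × (-567) + 3/10 × 11500 + 2/5 × 18000 = -170.1 + 3450 + 7200 = 10479.9
Crop B = 1/4 × (-534) + 1/2 × 12800 + 1/4 × 18700 = -133.5 + 6400 + 4675 = 10941.5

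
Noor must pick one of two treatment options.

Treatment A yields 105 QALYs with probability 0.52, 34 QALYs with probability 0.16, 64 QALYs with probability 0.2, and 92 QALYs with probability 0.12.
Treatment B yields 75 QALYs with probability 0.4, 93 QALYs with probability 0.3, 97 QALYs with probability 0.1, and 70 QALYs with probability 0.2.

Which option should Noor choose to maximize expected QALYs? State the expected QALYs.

Treatment A (83.88 QALYs)

Treatment A = 0.52 × 105 + 0.16 × 34 + 0.2 × 64 + 0.12 × 92 = 54.6 + 5.44 + 12.8 + 11.04 = 83.88
Treatment B = 0.4 × 75 + 0.3 × 93 + 0.1 × 97 + 0.2 × 70 = 30 + 27.9 + 9.7 + 14 = 81.6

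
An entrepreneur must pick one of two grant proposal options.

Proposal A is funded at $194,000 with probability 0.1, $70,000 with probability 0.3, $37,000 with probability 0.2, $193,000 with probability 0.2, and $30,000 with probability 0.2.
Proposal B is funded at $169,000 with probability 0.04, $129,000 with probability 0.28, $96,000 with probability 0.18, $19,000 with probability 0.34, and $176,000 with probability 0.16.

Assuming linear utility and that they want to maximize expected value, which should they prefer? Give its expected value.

Proposal B ($94,780)

Proposal A = 0.1 × 194000 + 0.3 × 70000 + 0.2 × 37000 + 0.2 × 193000 + 0.2 × 30000 = 19400 + 21000 + 7400 + 38600 + 6000 = 92400
Proposal B = 0.04 × 169000 + 0.28 × 129000 + 0.18 × 96000 + 0.34 × 19000 + 0.16 × 176000 = 6760 + 36120 + 17280 + 6460 + 28160 = 94780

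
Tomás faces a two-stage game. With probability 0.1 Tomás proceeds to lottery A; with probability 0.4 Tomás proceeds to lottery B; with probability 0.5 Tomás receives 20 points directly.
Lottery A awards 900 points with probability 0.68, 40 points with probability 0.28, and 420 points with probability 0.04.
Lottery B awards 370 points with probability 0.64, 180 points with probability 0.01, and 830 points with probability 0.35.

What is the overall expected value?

285.64 points

EV(A) = 0.68 × 900 + 0.28 × 40 + 0.04 × 420 = 612 + 11.2 + 16.8 = 640
EV(B) = 0.64 × 370 + 0.01 × 180 + 0.35 × 830 = 236.8 + 1.8 + 290.5 = 529.1
Branch C: 20 (certain)
Overall = 0.1 × 640 + 0.4 × 529.1 + 0.5 × 20 = 64 + 211.64 + 10 = 285.64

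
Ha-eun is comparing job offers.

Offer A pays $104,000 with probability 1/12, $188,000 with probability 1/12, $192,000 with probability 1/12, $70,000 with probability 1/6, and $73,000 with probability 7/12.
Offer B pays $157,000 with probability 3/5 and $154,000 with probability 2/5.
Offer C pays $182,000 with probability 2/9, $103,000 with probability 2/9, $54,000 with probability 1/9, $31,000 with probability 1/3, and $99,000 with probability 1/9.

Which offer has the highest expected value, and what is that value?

Offer A = 1/12 × 104000 + 1/12 × 188000 + 1/12 × 192000 + 1/6 × 70000 + 7/12 × 73000 = 8666.6667 + 15666.6667 + 16000 + 11666.6667 + 42583.3333 = 94583.3333
Offer B = 3/5 × 157000 + 2/5 × 154000 = 94200 + 61600 = 155800
Offer C = 2/9 × 182000 + 2/9 × 103000 + 1/9 × 54000 + 1/3 × 31000 + 1/9 × 99000 = 40444.4444 + 22888.8889 + 6000 + 10333.3333 + 11000 = 90666.6667

Offer B ($155,800)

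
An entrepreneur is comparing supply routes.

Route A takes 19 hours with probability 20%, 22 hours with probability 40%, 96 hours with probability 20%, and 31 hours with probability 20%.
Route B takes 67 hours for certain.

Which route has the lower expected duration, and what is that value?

Route A (38 hours)

Route A = 0.2 × 19 + 0.4 × 22 + 0.2 × 96 + 0.2 × 31 = 3.8 + 8.8 + 19.2 + 6.2 = 38
Route B: 67 (certain)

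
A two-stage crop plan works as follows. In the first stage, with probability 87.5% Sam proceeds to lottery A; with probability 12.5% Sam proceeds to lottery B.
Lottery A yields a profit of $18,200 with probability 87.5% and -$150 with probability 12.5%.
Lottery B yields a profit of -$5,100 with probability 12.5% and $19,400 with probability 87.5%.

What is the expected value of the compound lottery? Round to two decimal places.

$15,960.16

EV(A) = 0.875 × 18200 + 0.125 × (-150) = 15925 − 18.75 = 15906.25
EV(B) = 0.125 × (-5100) + 0.875 × 19400 = -637.5 + 16975 = 16337.5
Overall = 0.875 × 15906.25 + 0.125 × 16337.5 = 13917.96875 + 2042.1875 = 15960.15625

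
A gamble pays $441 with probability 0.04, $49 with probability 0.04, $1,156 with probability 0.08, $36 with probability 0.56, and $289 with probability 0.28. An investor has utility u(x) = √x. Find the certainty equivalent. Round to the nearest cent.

$143.04

E[u] = 0.04·√441 + 0.04·√49 + 0.08·√1156 + 0.56·√36 + 0.28·√289 = 0.04·21 + 0.04·7 + 0.08·34 + 0.56·6 + 0.28·17 = 11.96
CE = (11.96)² = 143.0416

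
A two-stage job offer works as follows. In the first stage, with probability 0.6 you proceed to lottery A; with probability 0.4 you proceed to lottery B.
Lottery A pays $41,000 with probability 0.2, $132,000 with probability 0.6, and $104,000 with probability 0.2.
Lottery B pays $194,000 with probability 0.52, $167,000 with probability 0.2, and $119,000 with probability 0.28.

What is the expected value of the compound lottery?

$131,960

EV(A) = 0.2 × 41000 + 0.6 × 132000 + 0.2 × 104000 = 8200 + 79200 + 20800 = 108200
EV(B) = 0.52 × 194000 + 0.2 × 167000 + 0.28 × 119000 = 100880 + 33400 + 33320 = 167600
Overall = 0.6 × 108200 + 0.4 × 167600 = 64920 + 67040 = 131960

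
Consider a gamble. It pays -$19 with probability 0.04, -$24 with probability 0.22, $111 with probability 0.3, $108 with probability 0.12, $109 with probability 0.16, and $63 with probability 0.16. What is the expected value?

EV = 0.04 × (-19) + 0.22 × (-24) + 0.3 × 111 + 0.12 × 108 + 0.16 × 109 + 0.16 × 63 = -0.76 − 5.28 + 33.3 + 12.96 + 17.44 + 10.08 = 67.74

$67.74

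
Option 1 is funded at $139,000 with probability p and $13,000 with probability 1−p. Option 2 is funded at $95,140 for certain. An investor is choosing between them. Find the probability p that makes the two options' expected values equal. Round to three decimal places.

p = 0.652

p·139000 + (1−p)·13000 = 95140
126000p + 13000 = 95140
p = (95140 − 13000) / 126000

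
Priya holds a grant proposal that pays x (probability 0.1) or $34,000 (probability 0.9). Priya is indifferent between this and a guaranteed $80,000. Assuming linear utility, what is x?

0.1·x + 0.9·34000 = 80000
0.1·x = 80000 − 30600 = 49400
x = 49400 / 0.1 = 494000

x = $494,000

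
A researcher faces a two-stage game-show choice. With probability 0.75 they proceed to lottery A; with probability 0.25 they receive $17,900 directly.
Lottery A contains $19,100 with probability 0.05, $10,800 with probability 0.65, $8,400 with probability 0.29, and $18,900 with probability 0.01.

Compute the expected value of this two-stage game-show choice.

EV(A) = 0.05 × 19100 + 0.65 × 10800 + 0.29 × 8400 + 0.01 × 18900 = 955 + 7020 + 2436 + 189 = 10600
Branch B: 17900 (certain)
Overall = 0.75 × 10600 + 0.25 × 17900 = 7950 + 4475 = 12425

$12,425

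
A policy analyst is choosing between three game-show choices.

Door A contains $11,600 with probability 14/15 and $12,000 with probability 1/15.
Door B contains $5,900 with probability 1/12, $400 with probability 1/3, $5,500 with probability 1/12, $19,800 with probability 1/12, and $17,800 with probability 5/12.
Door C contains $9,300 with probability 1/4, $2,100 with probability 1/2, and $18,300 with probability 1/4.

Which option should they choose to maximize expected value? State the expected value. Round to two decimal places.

Door A ($11,626.67)

Door A = 14/15 × 11600 + 1/15 × 12000 = 10826.6667 + 800 = 11626.6667
Door B = 1/12 × 5900 + 1/3 × 400 + 1/12 × 5500 + 1/12 × 19800 + 5/12 × 17800 = 491.6667 + 133.3333 + 458.3333 + 1650 + 7416.6667 = 10150
Door C = 1/4 × 9300 + 1/2 × 2100 + 1/4 × 18300 = 2325 + 1050 + 4575 = 7950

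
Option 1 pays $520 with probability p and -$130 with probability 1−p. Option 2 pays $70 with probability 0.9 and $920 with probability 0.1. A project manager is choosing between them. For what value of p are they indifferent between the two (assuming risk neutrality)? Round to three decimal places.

EV(Option 2) = 0.9 × 70 + 0.1 × 920 = 63 + 92 = 155
p·520 + (1−p)·(-130) = 155
650p − 130 = 155
p = (155 + 130) / 650

p = 0.438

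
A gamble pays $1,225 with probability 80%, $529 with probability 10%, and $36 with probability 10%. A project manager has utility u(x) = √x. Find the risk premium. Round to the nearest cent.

E[u] = 0.8·√1225 + 0.1·√529 + 0.1·√36 = 0.8·35 + 0.1·23 + 0.1·6 = 30.9
CE = (30.9)² = 954.81
Risk premium = EV − CE = 1036.5 − 954.81 = 81.69

$81.69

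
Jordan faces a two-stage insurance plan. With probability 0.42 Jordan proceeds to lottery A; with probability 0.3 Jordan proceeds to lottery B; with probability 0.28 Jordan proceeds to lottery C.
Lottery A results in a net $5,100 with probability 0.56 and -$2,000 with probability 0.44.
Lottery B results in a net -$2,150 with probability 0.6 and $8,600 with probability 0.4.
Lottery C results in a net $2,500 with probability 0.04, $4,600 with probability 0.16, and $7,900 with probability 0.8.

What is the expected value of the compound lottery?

$3,478.60

EV(A) = 0.56 × 5100 + 0.44 × (-2000) = 2856 − 880 = 1976
EV(B) = 0.6 × (-2150) + 0.4 × 8600 = -1290 + 3440 = 2150
EV(C) = 0.04 × 2500 + 0.16 × 4600 + 0.8 × 7900 = 100 + 736 + 6320 = 7156
Overall = 0.42 × 1976 + 0.3 × 2150 + 0.28 × 7156 = 829.92 + 645 + 2003.68 = 3478.6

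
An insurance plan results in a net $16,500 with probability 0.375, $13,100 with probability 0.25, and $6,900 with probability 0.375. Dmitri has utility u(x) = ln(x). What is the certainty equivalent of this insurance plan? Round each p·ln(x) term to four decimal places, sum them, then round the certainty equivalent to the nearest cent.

E[u] = 0.375·ln(16500) + 0.25·ln(13100) + 0.375·ln(6900) = 3.6417 + 2.3701 + 3.3147 = 9.3265
CE = e^9.3265 ≈ 11231.75

$11,231.75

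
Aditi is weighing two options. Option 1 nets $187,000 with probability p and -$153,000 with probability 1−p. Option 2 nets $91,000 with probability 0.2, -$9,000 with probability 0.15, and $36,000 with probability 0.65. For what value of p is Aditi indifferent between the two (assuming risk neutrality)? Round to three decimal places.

EV(Option 2) = 0.2 × 91000 + 0.15 × (-9000) + 0.65 × 36000 = 18200 − 1350 + 23400 = 40250
p·187000 + (1−p)·(-153000) = 40250
340000p − 153000 = 40250
p = (40250 + 153000) / 340000

p = 0.568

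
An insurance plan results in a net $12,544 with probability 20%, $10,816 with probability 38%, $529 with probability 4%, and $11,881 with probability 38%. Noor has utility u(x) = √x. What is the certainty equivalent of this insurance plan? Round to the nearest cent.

$10,870.15

E[u] = 0.2·√12544 + 0.38·√10816 + 0.04·√529 + 0.38·√11881 = 0.2·112 + 0.38·104 + 0.04·23 + 0.38·109 = 104.26
CE = (104.26)² = 10870.1476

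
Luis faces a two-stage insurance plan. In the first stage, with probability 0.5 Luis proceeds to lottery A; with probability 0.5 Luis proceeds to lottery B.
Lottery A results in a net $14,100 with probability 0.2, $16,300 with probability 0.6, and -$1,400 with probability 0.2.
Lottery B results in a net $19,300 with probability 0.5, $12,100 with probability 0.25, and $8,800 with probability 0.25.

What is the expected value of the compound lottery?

$13,597.50

EV(A) = 0.2 × 14100 + 0.6 × 16300 + 0.2 × (-1400) = 2820 + 9780 − 280 = 12320
EV(B) = 0.5 × 19300 + 0.25 × 12100 + 0.25 × 8800 = 9650 + 3025 + 2200 = 14875
Overall = 0.5 × 12320 + 0.5 × 14875 = 6160 + 7437.5 = 13597.5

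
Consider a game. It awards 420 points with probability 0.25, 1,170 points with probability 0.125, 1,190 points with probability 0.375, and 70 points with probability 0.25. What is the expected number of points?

EV = 0.25 × 420 + 0.125 × 1170 + 0.375 × 1190 + 0.25 × 70 = 105 + 146.25 + 446.25 + 17.5 = 715

715 points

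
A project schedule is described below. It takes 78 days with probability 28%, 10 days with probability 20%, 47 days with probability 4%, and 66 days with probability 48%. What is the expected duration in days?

EV = 0.28 × 78 + 0.2 × 10 + 0.04 × 47 + 0.48 × 66 = 21.84 + 2 + 1.88 + 31.68 = 57.4

57.4 days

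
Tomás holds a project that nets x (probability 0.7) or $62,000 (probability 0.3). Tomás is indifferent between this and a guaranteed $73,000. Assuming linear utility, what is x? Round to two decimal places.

0.7·x + 0.3·62000 = 73000
0.7·x = 73000 − 18600 = 54400
x = 54400 / 0.7 = 77714.2857

x = $77,714.29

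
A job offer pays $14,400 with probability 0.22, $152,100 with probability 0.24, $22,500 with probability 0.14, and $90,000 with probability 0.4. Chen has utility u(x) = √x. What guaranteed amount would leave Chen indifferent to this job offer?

E[u] = 0.22·√14400 + 0.24·√152100 + 0.14·√22500 + 0.4·√90000 = 0.22·120 + 0.24·390 + 0.14·150 + 0.4·300 = 261
CE = (261)² = 68121

$68,121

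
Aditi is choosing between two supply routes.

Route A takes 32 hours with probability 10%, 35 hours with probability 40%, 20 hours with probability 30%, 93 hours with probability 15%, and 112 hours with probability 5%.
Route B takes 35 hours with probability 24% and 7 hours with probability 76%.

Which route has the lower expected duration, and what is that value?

Route B (13.72 hours)

Route A = 0.1 × 32 + 0.4 × 35 + 0.3 × 20 + 0.15 × 93 + 0.05 × 112 = 3.2 + 14 + 6 + 13.95 + 5.6 = 42.75
Route B = 0.24 × 35 + 0.76 × 7 = 8.4 + 5.32 = 13.72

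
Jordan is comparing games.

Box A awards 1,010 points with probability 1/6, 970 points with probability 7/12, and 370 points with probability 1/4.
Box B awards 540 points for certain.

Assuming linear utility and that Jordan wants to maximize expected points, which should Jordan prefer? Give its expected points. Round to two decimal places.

Box A (826.67 points)

Box A = 1/6 × 1010 + 7/12 × 970 + 1/4 × 370 = 168.3333 + 565.8333 + 92.5 = 826.6667
Box B: 540 (certain)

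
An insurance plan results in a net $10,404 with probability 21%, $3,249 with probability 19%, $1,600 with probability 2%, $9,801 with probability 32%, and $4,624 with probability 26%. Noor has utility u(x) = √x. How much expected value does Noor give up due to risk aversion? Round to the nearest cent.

$381.30

E[u] = 0.21·√10404 + 0.19·√3249 + 0.02·√1600 + 0.32·√9801 + 0.26·√4624 = 0.21·102 + 0.19·57 + 0.02·40 + 0.32·99 + 0.26·68 = 82.41
CE = (82.41)² = 6791.4081
Risk premium = EV − CE = 7172.71 − 6791.4081 = 381.3019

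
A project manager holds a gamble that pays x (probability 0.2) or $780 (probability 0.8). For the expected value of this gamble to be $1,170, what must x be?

0.2·x + 0.8·780 = 1170
0.2·x = 1170 − 624 = 546
x = 546 / 0.2 = 2730

x = $2,730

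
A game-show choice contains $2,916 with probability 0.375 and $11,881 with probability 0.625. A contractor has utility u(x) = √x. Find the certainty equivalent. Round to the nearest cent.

E[u] = 0.375·√2916 + 0.625·√11881 = 0.375·54 + 0.625·109 = 88.375
CE = (88.375)² = 7810.140625

$7,810.14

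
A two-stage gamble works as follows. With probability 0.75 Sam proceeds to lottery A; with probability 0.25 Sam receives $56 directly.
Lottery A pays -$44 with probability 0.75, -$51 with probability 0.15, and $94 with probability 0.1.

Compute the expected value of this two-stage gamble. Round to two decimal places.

EV(A) = 0.75 × (-44) + 0.15 × (-51) + 0.1 × 94 = -33 − 7.65 + 9.4 = -31.25
Branch B: 56 (certain)
Overall = 0.75 × (-31.25) + 0.25 × 56 = -23.4375 + 14 = -9.4375

-$9.44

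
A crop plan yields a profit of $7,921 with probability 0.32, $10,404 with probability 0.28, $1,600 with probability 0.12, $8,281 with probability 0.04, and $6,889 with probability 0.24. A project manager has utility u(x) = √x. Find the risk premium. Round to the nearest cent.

E[u] = 0.32·√7921 + 0.28·√10404 + 0.12·√1600 + 0.04·√8281 + 0.24·√6889 = 0.32·89 + 0.28·102 + 0.12·40 + 0.04·91 + 0.24·83 = 85.4
CE = (85.4)² = 7293.16
Risk premium = EV − CE = 7624.44 − 7293.16 = 331.28

$331.28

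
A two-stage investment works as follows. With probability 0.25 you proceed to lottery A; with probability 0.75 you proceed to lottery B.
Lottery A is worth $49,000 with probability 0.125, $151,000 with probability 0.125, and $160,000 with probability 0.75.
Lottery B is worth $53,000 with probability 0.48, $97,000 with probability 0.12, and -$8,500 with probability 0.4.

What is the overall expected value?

$61,510

EV(A) = 0.125 × 49000 + 0.125 × 151000 + 0.75 × 160000 = 6125 + 18875 + 120000 = 145000
EV(B) = 0.48 × 53000 + 0.12 × 97000 + 0.4 × (-8500) = 25440 + 11640 − 3400 = 33680
Overall = 0.25 × 145000 + 0.75 × 33680 = 36250 + 25260 = 61510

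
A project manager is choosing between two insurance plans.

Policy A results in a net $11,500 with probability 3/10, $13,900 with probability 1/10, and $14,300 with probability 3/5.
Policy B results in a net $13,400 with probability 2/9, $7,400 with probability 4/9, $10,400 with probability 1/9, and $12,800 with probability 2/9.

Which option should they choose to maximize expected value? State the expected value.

Policy A = 3/10 × 11500 + 1/10 × 13900 + 3/5 × 14300 = 3450 + 1390 + 8580 = 13420
Policy B = 2/9 × 13400 + 4/9 × 7400 + 1/9 × 10400 + 2/9 × 12800 = 2977.7778 + 3288.8889 + 1155.5556 + 2844.4444 = 10266.6667

Policy A ($13,420)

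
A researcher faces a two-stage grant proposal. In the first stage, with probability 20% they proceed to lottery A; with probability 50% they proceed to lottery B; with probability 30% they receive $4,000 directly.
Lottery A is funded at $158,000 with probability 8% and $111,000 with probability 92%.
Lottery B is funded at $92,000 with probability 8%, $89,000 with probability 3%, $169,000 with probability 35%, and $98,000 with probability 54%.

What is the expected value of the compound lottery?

$85,202

EV(A) = 0.08 × 158000 + 0.92 × 111000 = 12640 + 102120 = 114760
EV(B) = 0.08 × 92000 + 0.03 × 89000 + 0.35 × 169000 + 0.54 × 98000 = 7360 + 2670 + 59150 + 52920 = 122100
Branch C: 4000 (certain)
Overall = 0.2 × 114760 + 0.5 × 122100 + 0.3 × 4000 = 22952 + 61050 + 1200 = 85202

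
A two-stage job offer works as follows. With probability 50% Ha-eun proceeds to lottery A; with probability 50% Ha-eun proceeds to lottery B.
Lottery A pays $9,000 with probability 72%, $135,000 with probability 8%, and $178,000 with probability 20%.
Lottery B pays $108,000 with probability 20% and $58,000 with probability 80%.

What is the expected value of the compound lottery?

EV(A) = 0.72 × 9000 + 0.08 × 135000 + 0.2 × 178000 = 6480 + 10800 + 35600 = 52880
EV(B) = 0.2 × 108000 + 0.8 × 58000 = 21600 + 46400 = 68000
Overall = 0.5 × 52880 + 0.5 × 68000 = 26440 + 34000 = 60440

$60,440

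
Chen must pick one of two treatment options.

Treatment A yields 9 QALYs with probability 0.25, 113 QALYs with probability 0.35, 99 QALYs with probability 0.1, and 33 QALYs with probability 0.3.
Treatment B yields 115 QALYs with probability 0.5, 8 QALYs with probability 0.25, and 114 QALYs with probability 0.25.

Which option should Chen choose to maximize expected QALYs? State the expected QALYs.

Treatment B (88 QALYs)

Treatment A = 0.25 × 9 + 0.35 × 113 + 0.1 × 99 + 0.3 × 33 = 2.25 + 39.55 + 9.9 + 9.9 = 61.6
Treatment B = 0.5 × 115 + 0.25 × 8 + 0.25 × 114 = 57.5 + 2 + 28.5 = 88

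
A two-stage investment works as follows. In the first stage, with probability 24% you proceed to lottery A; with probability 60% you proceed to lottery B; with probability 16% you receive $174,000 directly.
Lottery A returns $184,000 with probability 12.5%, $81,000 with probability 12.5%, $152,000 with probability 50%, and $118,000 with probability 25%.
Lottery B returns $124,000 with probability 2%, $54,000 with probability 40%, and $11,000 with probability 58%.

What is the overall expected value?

$79,386

EV(A) = 0.125 × 184000 + 0.125 × 81000 + 0.5 × 152000 + 0.25 × 118000 = 23000 + 10125 + 76000 + 29500 = 138625
EV(B) = 0.02 × 124000 + 0.4 × 54000 + 0.58 × 11000 = 2480 + 21600 + 6380 = 30460
Branch C: 174000 (certain)
Overall = 0.24 × 138625 + 0.6 × 30460 + 0.16 × 174000 = 33270 + 18276 + 27840 = 79386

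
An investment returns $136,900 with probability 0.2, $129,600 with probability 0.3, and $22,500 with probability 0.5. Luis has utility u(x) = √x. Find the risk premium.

$11,461

E[u] = 0.2·√136900 + 0.3·√129600 + 0.5·√22500 = 0.2·370 + 0.3·360 + 0.5·150 = 257
CE = (257)² = 66049
Risk premium = EV − CE = 77510 − 66049 = 11461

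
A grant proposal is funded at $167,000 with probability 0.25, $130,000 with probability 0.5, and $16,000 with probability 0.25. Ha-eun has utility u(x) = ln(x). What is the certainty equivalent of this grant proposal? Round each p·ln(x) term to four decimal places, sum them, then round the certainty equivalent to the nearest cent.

$81,969.29

E[u] = 0.25·ln(167000) + 0.5·ln(130000) + 0.25·ln(16000) = 3.0064 + 5.8876 + 2.4201 = 11.3141
CE = e^11.3141 ≈ 81969.29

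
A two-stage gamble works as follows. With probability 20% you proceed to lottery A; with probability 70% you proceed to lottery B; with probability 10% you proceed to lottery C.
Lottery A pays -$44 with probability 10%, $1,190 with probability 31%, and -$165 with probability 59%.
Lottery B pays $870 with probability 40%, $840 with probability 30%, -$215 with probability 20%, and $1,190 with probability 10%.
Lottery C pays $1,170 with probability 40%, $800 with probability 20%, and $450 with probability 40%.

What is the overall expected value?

$607.43

EV(A) = 0.1 × (-44) + 0.31 × 1190 + 0.59 × (-165) = -4.4 + 368.9 − 97.35 = 267.15
EV(B) = 0.4 × 870 + 0.3 × 840 + 0.2 × (-215) + 0.1 × 1190 = 348 + 252 − 43 + 119 = 676
EV(C) = 0.4 × 1170 + 0.2 × 800 + 0.4 × 450 = 468 + 160 + 180 = 808
Overall = 0.2 × 267.15 + 0.7 × 676 + 0.1 × 808 = 53.43 + 473.2 + 80.8 = 607.43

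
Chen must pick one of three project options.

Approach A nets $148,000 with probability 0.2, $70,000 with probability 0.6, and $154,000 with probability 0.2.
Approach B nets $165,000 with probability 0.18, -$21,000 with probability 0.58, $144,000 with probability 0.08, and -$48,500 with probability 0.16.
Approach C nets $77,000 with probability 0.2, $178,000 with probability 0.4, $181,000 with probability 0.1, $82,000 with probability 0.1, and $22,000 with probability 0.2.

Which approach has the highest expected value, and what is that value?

Approach A = 0.2 × 148000 + 0.6 × 70000 + 0.2 × 154000 = 29600 + 42000 + 30800 = 102400
Approach B = 0.18 × 165000 + 0.58 × (-21000) + 0.08 × 144000 + 0.16 × (-48500) = 29700 − 12180 + 11520 − 7760 = 21280
Approach C = 0.2 × 77000 + 0.4 × 178000 + 0.1 × 181000 + 0.1 × 82000 + 0.2 × 22000 = 15400 + 71200 + 18100 + 8200 + 4400 = 117300

Approach C ($117,300)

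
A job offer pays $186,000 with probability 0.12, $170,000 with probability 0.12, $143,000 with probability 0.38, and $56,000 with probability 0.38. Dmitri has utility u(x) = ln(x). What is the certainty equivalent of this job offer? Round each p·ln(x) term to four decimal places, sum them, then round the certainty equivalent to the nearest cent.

E[u] = 0.12·ln(186000) + 0.12·ln(170000) + 0.38·ln(143000) + 0.38·ln(56000) = 1.4560 + 1.4452 + 4.5108 + 4.1546 = 11.5666
CE = e^11.5666 ≈ 105514.11

$105,514.11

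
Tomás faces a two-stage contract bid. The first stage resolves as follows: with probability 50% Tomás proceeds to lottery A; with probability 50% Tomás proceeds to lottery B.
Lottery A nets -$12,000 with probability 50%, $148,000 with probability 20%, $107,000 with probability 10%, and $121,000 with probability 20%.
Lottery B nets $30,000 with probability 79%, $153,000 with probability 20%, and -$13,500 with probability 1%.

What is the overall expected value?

EV(A) = 0.5 × (-12000) + 0.2 × 148000 + 0.1 × 107000 + 0.2 × 121000 = -6000 + 29600 + 10700 + 24200 = 58500
EV(B) = 0.79 × 30000 + 0.2 × 153000 + 0.01 × (-13500) = 23700 + 30600 − 135 = 54165
Overall = 0.5 × 58500 + 0.5 × 54165 = 29250 + 27082.5 = 56332.5

$56,332.50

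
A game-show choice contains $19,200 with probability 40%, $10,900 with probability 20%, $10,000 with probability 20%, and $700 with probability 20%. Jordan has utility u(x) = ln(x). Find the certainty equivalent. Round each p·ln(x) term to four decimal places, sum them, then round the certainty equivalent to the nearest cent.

$7,759.71

E[u] = 0.4·ln(19200) + 0.2·ln(10900) + 0.2·ln(10000) + 0.2·ln(700) = 3.9451 + 1.8593 + 1.8421 + 1.3102 = 8.9567
CE = e^8.9567 ≈ 7759.71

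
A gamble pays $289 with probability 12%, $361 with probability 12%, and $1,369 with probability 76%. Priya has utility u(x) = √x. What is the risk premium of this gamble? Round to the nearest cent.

E[u] = 0.12·√289 + 0.12·√361 + 0.76·√1369 = 0.12·17 + 0.12·19 + 0.76·37 = 32.44
CE = (32.44)² = 1052.3536
Risk premium = EV − CE = 1118.44 − 1052.3536 = 66.0864

$66.09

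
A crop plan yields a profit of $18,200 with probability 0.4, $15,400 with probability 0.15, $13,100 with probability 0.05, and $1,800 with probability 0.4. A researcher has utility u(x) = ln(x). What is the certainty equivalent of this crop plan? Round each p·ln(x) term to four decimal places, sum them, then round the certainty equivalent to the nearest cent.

$6,920.20

E[u] = 0.4·ln(18200) + 0.15·ln(15400) + 0.05·ln(13100) + 0.4·ln(1800) = 3.9237 + 1.4463 + 0.4740 + 2.9982 = 8.8422
CE = e^8.8422 ≈ 6920.20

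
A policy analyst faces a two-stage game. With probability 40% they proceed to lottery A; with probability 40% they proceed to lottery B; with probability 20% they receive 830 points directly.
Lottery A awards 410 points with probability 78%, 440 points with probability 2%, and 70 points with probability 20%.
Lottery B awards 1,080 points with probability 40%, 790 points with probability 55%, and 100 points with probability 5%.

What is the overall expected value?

EV(A) = 0.78 × 410 + 0.02 × 440 + 0.2 × 70 = 319.8 + 8.8 + 14 = 342.6
EV(B) = 0.4 × 1080 + 0.55 × 790 + 0.05 × 100 = 432 + 434.5 + 5 = 871.5
Branch C: 830 (certain)
Overall = 0.4 × 342.6 + 0.4 × 871.5 + 0.2 × 830 = 137.04 + 348.6 + 166 = 651.64

651.64 points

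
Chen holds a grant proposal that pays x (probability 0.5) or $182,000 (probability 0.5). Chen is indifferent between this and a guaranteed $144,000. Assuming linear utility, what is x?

0.5·x + 0.5·182000 = 144000
0.5·x = 144000 − 91000 = 53000
x = 53000 / 0.5 = 106000

x = $106,000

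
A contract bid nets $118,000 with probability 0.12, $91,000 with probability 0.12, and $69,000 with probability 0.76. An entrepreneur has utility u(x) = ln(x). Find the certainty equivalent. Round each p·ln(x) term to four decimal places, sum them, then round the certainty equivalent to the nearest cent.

$76,069.30

E[u] = 0.12·ln(118000) + 0.12·ln(91000) + 0.76·ln(69000) = 1.4014 + 1.3702 + 8.4678 = 11.2394
CE = e^11.2394 ≈ 76069.30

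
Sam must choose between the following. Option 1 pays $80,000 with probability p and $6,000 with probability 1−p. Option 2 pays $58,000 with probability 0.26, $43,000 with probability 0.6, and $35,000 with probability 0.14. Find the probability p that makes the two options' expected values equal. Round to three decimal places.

EV(Option 2) = 0.26 × 58000 + 0.6 × 43000 + 0.14 × 35000 = 15080 + 25800 + 4900 = 45780
p·80000 + (1−p)·6000 = 45780
74000p + 6000 = 45780
p = (45780 − 6000) / 74000

p = 0.538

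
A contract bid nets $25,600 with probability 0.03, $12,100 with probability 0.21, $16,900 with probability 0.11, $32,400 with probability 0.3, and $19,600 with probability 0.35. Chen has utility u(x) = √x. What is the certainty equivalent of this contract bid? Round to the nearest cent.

$21,083.04

E[u] = 0.03·√25600 + 0.21·√12100 + 0.11·√16900 + 0.3·√32400 + 0.35·√19600 = 0.03·160 + 0.21·110 + 0.11·130 + 0.3·180 + 0.35·140 = 145.2
CE = (145.2)² = 21083.04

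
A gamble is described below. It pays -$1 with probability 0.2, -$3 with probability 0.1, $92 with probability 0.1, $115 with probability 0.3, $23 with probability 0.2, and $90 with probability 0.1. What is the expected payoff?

$56.80

EV = 0.2 × (-1) + 0.1 × (-3) + 0.1 × 92 + 0.3 × 115 + 0.2 × 23 + 0.1 × 90 = -0.2 − 0.3 + 9.2 + 34.5 + 4.6 + 9 = 56.8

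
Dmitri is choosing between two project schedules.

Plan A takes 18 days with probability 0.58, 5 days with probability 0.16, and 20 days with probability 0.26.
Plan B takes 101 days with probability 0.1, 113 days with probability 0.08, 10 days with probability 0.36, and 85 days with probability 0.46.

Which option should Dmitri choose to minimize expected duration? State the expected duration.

Plan A (16.44 days)

Plan A = 0.58 × 18 + 0.16 × 5 + 0.26 × 20 = 10.44 + 0.8 + 5.2 = 16.44
Plan B = 0.1 × 101 + 0.08 × 113 + 0.36 × 10 + 0.46 × 85 = 10.1 + 9.04 + 3.6 + 39.1 = 61.84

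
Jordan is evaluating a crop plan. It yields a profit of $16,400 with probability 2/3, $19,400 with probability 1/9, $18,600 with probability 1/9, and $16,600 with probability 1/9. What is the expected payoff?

EV = 2/3 × 16400 + 1/9 × 19400 + 1/9 × 18600 + 1/9 × 16600 = 10933.3333 + 2155.5556 + 2066.6667 + 1844.4444 = 17000

$17,000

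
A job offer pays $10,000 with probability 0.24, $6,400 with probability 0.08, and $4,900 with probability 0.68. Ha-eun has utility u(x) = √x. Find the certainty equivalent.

$6,084

E[u] = 0.24·√10000 + 0.08·√6400 + 0.68·√4900 = 0.24·100 + 0.08·80 + 0.68·70 = 78
CE = (78)² = 6084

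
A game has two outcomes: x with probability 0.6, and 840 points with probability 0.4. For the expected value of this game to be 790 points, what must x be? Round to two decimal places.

x = 756.67 points

0.6·x + 0.4·840 = 790
0.6·x = 790 − 336 = 454
x = 454 / 0.6 = 756.6667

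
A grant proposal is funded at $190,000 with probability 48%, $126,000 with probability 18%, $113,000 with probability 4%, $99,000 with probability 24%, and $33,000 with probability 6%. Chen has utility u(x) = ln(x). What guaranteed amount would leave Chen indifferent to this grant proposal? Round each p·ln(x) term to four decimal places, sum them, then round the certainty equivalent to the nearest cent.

$133,065.93

E[u] = 0.48·ln(190000) + 0.18·ln(126000) + 0.04·ln(113000) + 0.24·ln(99000) + 0.06·ln(33000) = 5.8343 + 2.1139 + 0.4654 + 2.7607 + 0.6243 = 11.7986
CE = e^11.7986 ≈ 133065.93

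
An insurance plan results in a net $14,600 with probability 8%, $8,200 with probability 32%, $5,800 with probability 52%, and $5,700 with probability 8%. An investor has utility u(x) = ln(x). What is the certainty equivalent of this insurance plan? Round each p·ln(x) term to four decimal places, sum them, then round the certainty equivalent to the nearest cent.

$6,966.72

E[u] = 0.08·ln(14600) + 0.32·ln(8200) + 0.52·ln(5800) + 0.08·ln(5700) = 0.7671 + 2.8838 + 4.5061 + 0.6919 = 8.8489
CE = e^8.8489 ≈ 6966.72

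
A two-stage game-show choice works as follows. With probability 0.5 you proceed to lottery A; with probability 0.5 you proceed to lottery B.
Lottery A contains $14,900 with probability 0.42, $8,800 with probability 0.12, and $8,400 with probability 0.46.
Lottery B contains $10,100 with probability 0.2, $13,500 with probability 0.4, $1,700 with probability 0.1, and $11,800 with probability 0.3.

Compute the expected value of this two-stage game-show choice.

EV(A) = 0.42 × 14900 + 0.12 × 8800 + 0.46 × 8400 = 6258 + 1056 + 3864 = 11178
EV(B) = 0.2 × 10100 + 0.4 × 13500 + 0.1 × 1700 + 0.3 × 11800 = 2020 + 5400 + 170 + 3540 = 11130
Overall = 0.5 × 11178 + 0.5 × 11130 = 5589 + 5565 = 11154

$11,154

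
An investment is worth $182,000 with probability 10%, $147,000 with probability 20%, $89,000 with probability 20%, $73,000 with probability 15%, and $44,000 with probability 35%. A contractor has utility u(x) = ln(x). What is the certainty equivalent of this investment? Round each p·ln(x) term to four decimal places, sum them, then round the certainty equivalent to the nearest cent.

$80,177.64

E[u] = 0.1·ln(182000) + 0.2·ln(147000) + 0.2·ln(89000) + 0.15·ln(73000) + 0.35·ln(44000) = 1.2112 + 2.3796 + 2.2793 + 1.6797 + 3.7422 = 11.2920
CE = e^11.2920 ≈ 80177.64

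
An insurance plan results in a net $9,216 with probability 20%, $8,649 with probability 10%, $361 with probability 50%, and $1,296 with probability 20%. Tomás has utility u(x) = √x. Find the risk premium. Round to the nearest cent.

$1,104.76

E[u] = 0.2·√9216 + 0.1·√8649 + 0.5·√361 + 0.2·√1296 = 0.2·96 + 0.1·93 + 0.5·19 + 0.2·36 = 45.2
CE = (45.2)² = 2043.04
Risk premium = EV − CE = 3147.8 − 2043.04 = 1104.76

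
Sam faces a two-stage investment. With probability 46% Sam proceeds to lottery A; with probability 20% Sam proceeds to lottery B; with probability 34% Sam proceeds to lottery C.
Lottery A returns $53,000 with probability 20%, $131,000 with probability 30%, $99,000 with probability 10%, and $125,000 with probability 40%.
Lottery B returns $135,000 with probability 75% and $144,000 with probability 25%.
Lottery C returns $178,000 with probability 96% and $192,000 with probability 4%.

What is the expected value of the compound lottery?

$138,668.40

EV(A) = 0.2 × 53000 + 0.3 × 131000 + 0.1 × 99000 + 0.4 × 125000 = 10600 + 39300 + 9900 + 50000 = 109800
EV(B) = 0.75 × 135000 + 0.25 × 144000 = 101250 + 36000 = 137250
EV(C) = 0.96 × 178000 + 0.04 × 192000 = 170880 + 7680 = 178560
Overall = 0.46 × 109800 + 0.2 × 137250 + 0.34 × 178560 = 50508 + 27450 + 60710.4 = 138668.4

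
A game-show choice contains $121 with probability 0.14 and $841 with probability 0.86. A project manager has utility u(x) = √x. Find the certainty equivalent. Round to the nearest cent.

E[u] = 0.14·√121 + 0.86·√841 = 0.14·11 + 0.86·29 = 26.48
CE = (26.48)² = 701.1904

$701.19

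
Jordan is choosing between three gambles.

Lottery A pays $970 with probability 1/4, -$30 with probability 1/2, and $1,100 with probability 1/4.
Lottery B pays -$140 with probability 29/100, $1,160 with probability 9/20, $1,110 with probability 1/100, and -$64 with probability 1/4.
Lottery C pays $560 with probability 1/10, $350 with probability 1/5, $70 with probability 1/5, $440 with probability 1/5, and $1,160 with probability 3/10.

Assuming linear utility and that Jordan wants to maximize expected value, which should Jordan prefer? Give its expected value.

Lottery A = 1/4 × 970 + 1/2 × (-30) + 1/4 × 1100 = 242.5 − 15 + 275 = 502.5
Lottery B = 29/100 × (-140) + 9/20 × 1160 + 1/100 × 1110 + 1/4 × (-64) = -40.6 + 522 + 11.1 − 16 = 476.5
Lottery C = 1/10 × 560 + 1/5 × 350 + 1/5 × 70 + 1/5 × 440 + 3/10 × 1160 = 56 + 70 + 14 + 88 + 348 = 576

Lottery C ($576)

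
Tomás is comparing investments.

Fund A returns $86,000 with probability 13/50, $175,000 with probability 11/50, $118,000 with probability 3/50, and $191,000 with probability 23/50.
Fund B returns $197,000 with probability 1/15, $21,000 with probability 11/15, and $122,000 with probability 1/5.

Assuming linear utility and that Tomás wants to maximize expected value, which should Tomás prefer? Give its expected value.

Fund A ($155,800)

Fund A = 13/50 × 86000 + 11/50 × 175000 + 3/50 × 118000 + 23/50 × 191000 = 22360 + 38500 + 7080 + 87860 = 155800
Fund B = 1/15 × 197000 + 11/15 × 21000 + 1/5 × 122000 = 13133.3333 + 15400 + 24400 = 52933.3333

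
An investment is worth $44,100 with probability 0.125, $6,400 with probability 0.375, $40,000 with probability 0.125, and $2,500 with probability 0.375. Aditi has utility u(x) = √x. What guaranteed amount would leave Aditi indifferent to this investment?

$10,000

E[u] = 0.125·√44100 + 0.375·√6400 + 0.125·√40000 + 0.375·√2500 = 0.125·210 + 0.375·80 + 0.125·200 + 0.375·50 = 100
CE = (100)² = 10000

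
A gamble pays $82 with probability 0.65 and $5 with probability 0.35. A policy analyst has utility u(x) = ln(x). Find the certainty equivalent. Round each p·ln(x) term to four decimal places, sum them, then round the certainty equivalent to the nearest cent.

$30.81

E[u] = 0.65·ln(82) + 0.35·ln(5) = 2.8644 + 0.5633 = 3.4277
CE = e^3.4277 ≈ 30.81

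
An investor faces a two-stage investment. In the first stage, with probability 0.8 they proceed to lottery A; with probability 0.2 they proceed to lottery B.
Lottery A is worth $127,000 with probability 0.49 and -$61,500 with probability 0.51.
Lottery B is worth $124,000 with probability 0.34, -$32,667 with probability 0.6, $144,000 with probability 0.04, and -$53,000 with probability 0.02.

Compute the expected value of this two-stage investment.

$30,143.96

EV(A) = 0.49 × 127000 + 0.51 × (-61500) = 62230 − 31365 = 30865
EV(B) = 0.34 × 124000 + 0.6 × (-32667) + 0.04 × 144000 + 0.02 × (-53000) = 42160 − 19600.2 + 5760 − 1060 = 27259.8
Overall = 0.8 × 30865 + 0.2 × 27259.8 = 24692 + 5451.96 = 30143.96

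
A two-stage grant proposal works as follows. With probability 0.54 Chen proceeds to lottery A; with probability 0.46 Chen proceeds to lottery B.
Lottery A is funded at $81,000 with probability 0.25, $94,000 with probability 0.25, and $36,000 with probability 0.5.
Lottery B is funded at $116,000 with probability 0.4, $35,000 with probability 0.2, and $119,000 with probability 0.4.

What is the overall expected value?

$79,805

EV(A) = 0.25 × 81000 + 0.25 × 94000 + 0.5 × 36000 = 20250 + 23500 + 18000 = 61750
EV(B) = 0.4 × 116000 + 0.2 × 35000 + 0.4 × 119000 = 46400 + 7000 + 47600 = 101000
Overall = 0.54 × 61750 + 0.46 × 101000 = 33345 + 46460 = 79805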